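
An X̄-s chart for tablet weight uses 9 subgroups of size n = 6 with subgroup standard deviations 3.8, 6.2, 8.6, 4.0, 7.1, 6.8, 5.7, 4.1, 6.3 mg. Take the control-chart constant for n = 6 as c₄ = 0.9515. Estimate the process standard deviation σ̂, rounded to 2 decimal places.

s̄ = (3.8 + 6.2 + 8.6 + 4.0 + 7.1 + 6.8 + 5.7 + 4.1 + 6.3) / 9 = 5.8444
σ̂ = s̄ / c₄ = 5.8444 / 0.9515 = 6.1423

6.14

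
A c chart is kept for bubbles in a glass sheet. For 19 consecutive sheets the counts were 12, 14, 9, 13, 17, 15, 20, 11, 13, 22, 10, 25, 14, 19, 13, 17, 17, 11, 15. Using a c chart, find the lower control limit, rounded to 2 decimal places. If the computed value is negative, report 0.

c̄ = (12 + 14 + 9 + 13 + 17 + 15 + 20 + 11 + 13 + 22 + 10 + 25 + 14 + 19 + 13 + 17 + 17 + 11 + 15) / 19 = 287 / 19 = 15.1053
LCL = c̄ − 3√c̄ = 15.1053 − 3 × 3.8865 = 3.4456

3.45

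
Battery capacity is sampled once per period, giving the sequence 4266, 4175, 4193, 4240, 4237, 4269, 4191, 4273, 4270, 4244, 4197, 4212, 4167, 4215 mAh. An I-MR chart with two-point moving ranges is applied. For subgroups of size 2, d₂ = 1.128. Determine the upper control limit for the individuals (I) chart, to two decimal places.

X̄ = (4266 + 4175 + 4193 + 4240 + 4237 + 4269 + 4191 + 4273 + 4270 + 4244 + 4197 + 4212 + 4167 + 4215) / 14 = 4224.9286
Moving ranges: 91, 18, 47, 3, 32, 78, 82, 3, 26, 47, 15, 45, 48; M̄R̄ = 535.0000 / 13 = 41.1538
UCL = X̄ + 3·M̄R̄/d₂ = 4224.9286 + 3 × 41.1538 / 1.128 = 4334.3803

4334.38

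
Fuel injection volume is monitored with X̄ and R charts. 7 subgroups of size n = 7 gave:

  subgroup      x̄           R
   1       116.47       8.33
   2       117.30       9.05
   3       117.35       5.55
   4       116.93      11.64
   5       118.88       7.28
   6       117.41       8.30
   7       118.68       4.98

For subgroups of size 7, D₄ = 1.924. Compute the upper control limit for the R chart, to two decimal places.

15.15

R̄ = (8.33 + 9.05 + 5.55 + 11.64 + 7.28 + 8.30 + 4.98) / 7 = 55.1300 / 7 = 7.8757
UCL_R = D₄·R̄ = 1.924 × 7.8757 = 15.1529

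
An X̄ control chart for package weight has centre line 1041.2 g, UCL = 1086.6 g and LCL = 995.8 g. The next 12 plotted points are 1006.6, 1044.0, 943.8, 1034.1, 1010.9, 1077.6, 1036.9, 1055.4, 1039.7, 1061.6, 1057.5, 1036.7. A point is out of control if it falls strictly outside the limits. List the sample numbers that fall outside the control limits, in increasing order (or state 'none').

3

Compare each point to [995.8, 1086.6]: sample 3 = 943.8 < LCL.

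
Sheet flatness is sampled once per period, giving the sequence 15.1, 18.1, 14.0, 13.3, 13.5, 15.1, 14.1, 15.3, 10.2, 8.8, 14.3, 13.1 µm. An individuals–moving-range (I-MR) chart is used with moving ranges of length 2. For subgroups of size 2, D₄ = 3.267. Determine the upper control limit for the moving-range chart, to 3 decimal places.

Moving ranges: 3.0, 4.1, 0.7, 0.2, 1.6, 1.0, 1.2, 5.1, 1.4, 5.5, 1.2; M̄R̄ = 25.0000 / 11 = 2.2727
UCL_MR = D₄·M̄R̄ = 3.267 × 2.2727 = 7.4250

7.425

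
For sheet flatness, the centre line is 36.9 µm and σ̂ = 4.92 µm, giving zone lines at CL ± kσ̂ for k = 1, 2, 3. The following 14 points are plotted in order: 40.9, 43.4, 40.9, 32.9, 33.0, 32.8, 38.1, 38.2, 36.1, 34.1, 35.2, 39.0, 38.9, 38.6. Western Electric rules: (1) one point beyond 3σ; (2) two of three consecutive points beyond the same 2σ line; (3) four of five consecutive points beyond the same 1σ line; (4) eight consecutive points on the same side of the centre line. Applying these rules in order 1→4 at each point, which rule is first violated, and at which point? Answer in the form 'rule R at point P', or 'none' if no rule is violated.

none

Zone of each point (C = within 1σ̂, B = 1σ̂–2σ̂, A = 2σ̂–3σ̂, * = beyond 3σ̂; sign = side of CL): 1:+C, 2:+B, 3:+C, 4:-C, 5:-C, 6:-C, 7:+C, 8:+C, 9:-C, 10:-C, 11:-C, 12:+C, 13:+C, 14:+C
No rule fires across all 14 points.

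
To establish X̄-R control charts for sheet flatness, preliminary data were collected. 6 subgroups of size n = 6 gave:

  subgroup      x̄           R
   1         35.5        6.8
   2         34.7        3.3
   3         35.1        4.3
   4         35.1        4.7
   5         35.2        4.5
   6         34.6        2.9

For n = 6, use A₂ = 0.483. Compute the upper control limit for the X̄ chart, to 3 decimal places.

37.167

X̄̄ = (35.5 + 34.7 + 35.1 + 35.1 + 35.2 + 34.6) / 6 = 210.2000 / 6 = 35.0333
R̄ = (6.8 + 3.3 + 4.3 + 4.7 + 4.5 + 2.9) / 6 = 26.5000 / 6 = 4.4167
UCL = X̄̄ + A₂·R̄ = 35.0333 + 0.483 × 4.4167 = 37.1666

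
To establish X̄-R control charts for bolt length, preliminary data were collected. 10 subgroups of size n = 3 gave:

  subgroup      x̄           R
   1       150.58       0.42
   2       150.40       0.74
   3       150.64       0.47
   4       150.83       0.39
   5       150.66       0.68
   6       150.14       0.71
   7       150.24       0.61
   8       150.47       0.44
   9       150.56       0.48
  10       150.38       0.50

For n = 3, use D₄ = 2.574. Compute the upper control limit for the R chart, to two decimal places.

1.40

R̄ = (0.42 + 0.74 + 0.47 + 0.39 + 0.68 + 0.71 + 0.61 + 0.44 + 0.48 + 0.50) / 10 = 5.4400 / 10 = 0.5440
UCL_R = D₄·R̄ = 2.574 × 0.5440 = 1.4003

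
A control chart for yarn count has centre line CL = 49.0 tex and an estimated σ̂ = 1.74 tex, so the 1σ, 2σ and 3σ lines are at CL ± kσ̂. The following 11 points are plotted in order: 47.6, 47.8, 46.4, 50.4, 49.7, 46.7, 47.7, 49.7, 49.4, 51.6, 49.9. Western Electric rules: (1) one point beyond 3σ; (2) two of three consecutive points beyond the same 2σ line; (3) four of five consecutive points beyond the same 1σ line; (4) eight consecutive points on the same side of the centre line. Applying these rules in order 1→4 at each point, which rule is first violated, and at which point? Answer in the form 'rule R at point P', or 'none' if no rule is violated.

Zone of each point (C = within 1σ̂, B = 1σ̂–2σ̂, A = 2σ̂–3σ̂, * = beyond 3σ̂; sign = side of CL): 1:-C, 2:-C, 3:-B, 4:+C, 5:+C, 6:-B, 7:-C, 8:+C, 9:+C, 10:+B, 11:+C
No rule fires across all 11 points.

none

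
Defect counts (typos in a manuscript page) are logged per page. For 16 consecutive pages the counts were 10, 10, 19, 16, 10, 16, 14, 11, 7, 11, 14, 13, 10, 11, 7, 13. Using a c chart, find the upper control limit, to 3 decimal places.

c̄ = (10 + 10 + 19 + 16 + 10 + 16 + 14 + 11 + 7 + 11 + 14 + 13 + 10 + 11 + 7 + 13) / 16 = 192 / 16 = 12.0000
UCL = c̄ + 3√c̄ = 12.0000 + 3 × √12.0000 = 12.0000 + 3 × 3.4641 = 22.3923

22.392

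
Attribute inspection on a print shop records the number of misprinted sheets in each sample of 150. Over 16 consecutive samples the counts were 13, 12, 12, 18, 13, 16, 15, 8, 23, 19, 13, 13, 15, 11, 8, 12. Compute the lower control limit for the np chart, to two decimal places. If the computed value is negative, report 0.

3.19

p̄ = Σdᵢ / (k·n) = 221 / (16 × 150) = 0.09208
LCL = np̄ − 3·√(np̄(1−p̄)) = 13.8125 − 3 × 3.5413 = 3.1887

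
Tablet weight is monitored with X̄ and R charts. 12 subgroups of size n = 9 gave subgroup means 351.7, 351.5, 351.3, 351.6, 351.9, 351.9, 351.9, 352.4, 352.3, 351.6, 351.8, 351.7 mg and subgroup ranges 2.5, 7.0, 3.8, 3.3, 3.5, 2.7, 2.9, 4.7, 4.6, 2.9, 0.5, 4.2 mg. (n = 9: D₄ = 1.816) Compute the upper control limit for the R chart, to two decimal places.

R̄ = (2.5 + 7.0 + 3.8 + 3.3 + 3.5 + 2.7 + 2.9 + 4.7 + 4.6 + 2.9 + 0.5 + 4.2) / 12 = 42.6000 / 12 = 3.5500
UCL_R = D₄·R̄ = 1.816 × 3.5500 = 6.4468

6.45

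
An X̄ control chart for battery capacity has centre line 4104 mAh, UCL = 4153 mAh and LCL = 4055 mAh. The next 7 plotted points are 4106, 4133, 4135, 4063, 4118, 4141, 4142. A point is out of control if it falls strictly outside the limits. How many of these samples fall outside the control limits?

All 7 points lie within [4055, 4153].

0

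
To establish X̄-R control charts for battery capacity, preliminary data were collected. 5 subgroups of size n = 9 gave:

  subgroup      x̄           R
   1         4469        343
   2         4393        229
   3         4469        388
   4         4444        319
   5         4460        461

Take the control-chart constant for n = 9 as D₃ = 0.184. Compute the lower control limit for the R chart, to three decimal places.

R̄ = (343 + 229 + 388 + 319 + 461) / 5 = 1740.0000 / 5 = 348.0000
LCL_R = D₃·R̄ = 0.184 × 348.0000 = 64.0320

64.032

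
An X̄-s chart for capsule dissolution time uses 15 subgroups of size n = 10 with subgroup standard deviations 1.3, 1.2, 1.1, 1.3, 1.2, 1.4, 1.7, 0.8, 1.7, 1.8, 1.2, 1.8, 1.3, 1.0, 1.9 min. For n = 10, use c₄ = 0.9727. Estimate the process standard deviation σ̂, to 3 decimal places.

1.419

s̄ = (1.3 + 1.2 + 1.1 + 1.3 + 1.2 + 1.4 + 1.7 + 0.8 + 1.7 + 1.8 + 1.2 + 1.8 + 1.3 + 1.0 + 1.9) / 15 = 1.3800
σ̂ = s̄ / c₄ = 1.3800 / 0.9727 = 1.4187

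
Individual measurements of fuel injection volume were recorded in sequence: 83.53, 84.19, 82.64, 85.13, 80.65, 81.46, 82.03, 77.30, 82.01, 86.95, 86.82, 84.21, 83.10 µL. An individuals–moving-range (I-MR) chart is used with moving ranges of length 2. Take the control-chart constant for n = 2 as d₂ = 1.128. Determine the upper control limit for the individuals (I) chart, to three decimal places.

89.459

X̄ = (83.53 + 84.19 + 82.64 + 85.13 + 80.65 + 81.46 + 82.03 + 77.30 + 82.01 + 86.95 + 86.82 + 84.21 + 83.10) / 13 = 83.0785
Moving ranges: 0.66, 1.55, 2.49, 4.48, 0.81, 0.57, 4.73, 4.71, 4.94, 0.13, 2.61, 1.11; M̄R̄ = 28.7900 / 12 = 2.3992
UCL = X̄ + 3·M̄R̄/d₂ = 83.0785 + 3 × 2.3992 / 1.128 = 89.4592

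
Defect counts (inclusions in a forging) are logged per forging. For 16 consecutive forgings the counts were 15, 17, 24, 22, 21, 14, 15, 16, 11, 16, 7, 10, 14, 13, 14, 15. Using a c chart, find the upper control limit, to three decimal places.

26.965

c̄ = (15 + 17 + 24 + 22 + 21 + 14 + 15 + 16 + 11 + 16 + 7 + 10 + 14 + 13 + 14 + 15) / 16 = 244 / 16 = 15.2500
UCL = c̄ + 3√c̄ = 15.2500 + 3 × √15.2500 = 15.2500 + 3 × 3.9051 = 26.9654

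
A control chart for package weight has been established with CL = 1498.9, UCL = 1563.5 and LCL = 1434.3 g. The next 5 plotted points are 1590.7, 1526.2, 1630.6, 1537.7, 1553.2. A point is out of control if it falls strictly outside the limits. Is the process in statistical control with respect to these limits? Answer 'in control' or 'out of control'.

Compare each point to [1434.3, 1563.5]: sample 1 = 1590.7 > UCL; sample 3 = 1630.6 > UCL.

out of control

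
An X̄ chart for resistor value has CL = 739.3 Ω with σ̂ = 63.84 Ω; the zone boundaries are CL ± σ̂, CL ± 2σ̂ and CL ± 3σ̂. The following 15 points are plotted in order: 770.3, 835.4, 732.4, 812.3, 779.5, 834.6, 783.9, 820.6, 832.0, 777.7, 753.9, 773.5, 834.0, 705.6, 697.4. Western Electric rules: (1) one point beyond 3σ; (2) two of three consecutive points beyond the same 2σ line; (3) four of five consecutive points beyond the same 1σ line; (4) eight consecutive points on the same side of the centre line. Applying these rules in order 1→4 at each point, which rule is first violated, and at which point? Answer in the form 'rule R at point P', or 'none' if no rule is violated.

Zone of each point (C = within 1σ̂, B = 1σ̂–2σ̂, A = 2σ̂–3σ̂, * = beyond 3σ̂; sign = side of CL): 1:+C, 2:+B, 3:-C, 4:+B, 5:+C, 6:+B, 7:+C, 8:+B, 9:+B, 10:+C, 11:+C, 12:+C, 13:+B, 14:-C, 15:-C
Rule 4 (eight consecutive points on the same side of the centre line) is satisfied at point 11.

rule 4 at point 11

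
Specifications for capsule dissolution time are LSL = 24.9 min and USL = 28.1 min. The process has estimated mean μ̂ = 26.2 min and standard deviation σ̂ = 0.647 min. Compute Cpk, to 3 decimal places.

Cpu = (USL − μ̂) / (3σ̂) = (28.1 − 26.2) / (3 × 0.647) = 0.9789; Cpl = (μ̂ − LSL) / (3σ̂) = (26.2 − 24.9) / (3 × 0.647) = 0.6698; Cpk = min(Cpu, Cpl) = 0.6698

0.670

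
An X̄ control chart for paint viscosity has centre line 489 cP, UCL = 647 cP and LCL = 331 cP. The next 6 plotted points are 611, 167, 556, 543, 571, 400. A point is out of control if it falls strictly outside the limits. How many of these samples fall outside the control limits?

Compare each point to [331, 647]: sample 2 = 167 < LCL.

1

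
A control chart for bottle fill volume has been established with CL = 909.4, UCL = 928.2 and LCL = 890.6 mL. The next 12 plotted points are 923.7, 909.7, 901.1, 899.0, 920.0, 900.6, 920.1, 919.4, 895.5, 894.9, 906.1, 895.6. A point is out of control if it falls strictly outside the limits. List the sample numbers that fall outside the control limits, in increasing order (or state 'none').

All 12 points lie within [890.6, 928.2].

none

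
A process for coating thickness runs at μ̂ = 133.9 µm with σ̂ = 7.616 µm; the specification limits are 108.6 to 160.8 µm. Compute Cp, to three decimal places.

1.142

Cp = (USL − LSL) / (6σ̂) = (160.8 − 108.6) / (6 × 7.616) = 52.2000 / 45.6960 = 1.1423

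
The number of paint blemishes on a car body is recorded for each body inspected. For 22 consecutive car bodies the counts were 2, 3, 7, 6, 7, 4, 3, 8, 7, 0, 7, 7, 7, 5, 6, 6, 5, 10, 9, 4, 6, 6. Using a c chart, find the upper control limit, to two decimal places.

12.83

c̄ = (2 + 3 + 7 + 6 + 7 + 4 + 3 + 8 + 7 + 0 + 7 + 7 + 7 + 5 + 6 + 6 + 5 + 10 + 9 + 4 + 6 + 6) / 22 = 125 / 22 = 5.6818
UCL = c̄ + 3√c̄ = 5.6818 + 3 × √5.6818 = 5.6818 + 3 × 2.3837 = 12.8328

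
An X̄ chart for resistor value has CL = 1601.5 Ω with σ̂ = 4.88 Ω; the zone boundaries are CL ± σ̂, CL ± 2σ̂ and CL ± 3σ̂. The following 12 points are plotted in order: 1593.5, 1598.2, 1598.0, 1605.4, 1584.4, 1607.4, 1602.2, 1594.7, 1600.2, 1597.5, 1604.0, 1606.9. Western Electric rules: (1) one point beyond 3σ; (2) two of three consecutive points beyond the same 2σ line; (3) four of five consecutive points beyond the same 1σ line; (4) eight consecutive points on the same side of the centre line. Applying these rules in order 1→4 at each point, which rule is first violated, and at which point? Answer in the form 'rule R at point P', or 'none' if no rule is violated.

rule 1 at point 5

Zone of each point (C = within 1σ̂, B = 1σ̂–2σ̂, A = 2σ̂–3σ̂, * = beyond 3σ̂; sign = side of CL): 1:-B, 2:-C, 3:-C, 4:+C, 5:-*, 6:+B, 7:+C, 8:-B, 9:-C, 10:-C, 11:+C, 12:+B
Rule 1 (one point beyond the 3σ limits) is satisfied at point 5.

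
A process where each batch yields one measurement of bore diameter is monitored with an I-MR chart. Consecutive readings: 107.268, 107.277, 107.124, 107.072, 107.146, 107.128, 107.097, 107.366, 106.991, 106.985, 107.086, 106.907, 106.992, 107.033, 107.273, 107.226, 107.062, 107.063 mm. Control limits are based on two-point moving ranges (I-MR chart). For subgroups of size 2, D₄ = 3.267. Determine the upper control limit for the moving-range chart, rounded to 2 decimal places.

Moving ranges: 0.009, 0.153, 0.052, 0.074, 0.018, 0.031, 0.269, 0.375, 0.006, 0.101, 0.179, 0.085, 0.041, 0.240, 0.047, 0.164, 0.001; M̄R̄ = 1.8450 / 17 = 0.1085
UCL_MR = D₄·M̄R̄ = 3.267 × 0.1085 = 0.3546

0.35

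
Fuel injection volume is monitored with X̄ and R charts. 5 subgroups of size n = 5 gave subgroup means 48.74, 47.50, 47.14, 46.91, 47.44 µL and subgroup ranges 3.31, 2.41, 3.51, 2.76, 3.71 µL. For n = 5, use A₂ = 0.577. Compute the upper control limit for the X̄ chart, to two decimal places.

49.36

X̄̄ = (48.74 + 47.50 + 47.14 + 46.91 + 47.44) / 5 = 237.7300 / 5 = 47.5460
R̄ = (3.31 + 2.41 + 3.51 + 2.76 + 3.71) / 5 = 15.7000 / 5 = 3.1400
UCL = X̄̄ + A₂·R̄ = 47.5460 + 0.577 × 3.1400 = 49.3578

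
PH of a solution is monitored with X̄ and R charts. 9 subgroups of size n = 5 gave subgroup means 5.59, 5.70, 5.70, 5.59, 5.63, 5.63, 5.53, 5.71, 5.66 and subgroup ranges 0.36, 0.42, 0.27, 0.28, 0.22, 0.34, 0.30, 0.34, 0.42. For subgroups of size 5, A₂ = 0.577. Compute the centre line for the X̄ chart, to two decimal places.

X̄̄ = (5.59 + 5.70 + 5.70 + 5.59 + 5.63 + 5.63 + 5.53 + 5.71 + 5.66) / 9 = 50.7400 / 9 = 5.6378
CL = X̄̄ = 5.6378

5.64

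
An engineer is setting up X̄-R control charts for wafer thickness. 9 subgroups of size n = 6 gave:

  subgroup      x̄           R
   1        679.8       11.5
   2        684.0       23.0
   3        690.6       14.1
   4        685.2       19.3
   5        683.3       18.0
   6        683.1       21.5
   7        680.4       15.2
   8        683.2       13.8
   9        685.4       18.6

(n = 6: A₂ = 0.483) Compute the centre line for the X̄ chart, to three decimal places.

683.889

X̄̄ = (679.8 + 684.0 + 690.6 + 685.2 + 683.3 + 683.1 + 680.4 + 683.2 + 685.4) / 9 = 6155.0000 / 9 = 683.8889
CL = X̄̄ = 683.8889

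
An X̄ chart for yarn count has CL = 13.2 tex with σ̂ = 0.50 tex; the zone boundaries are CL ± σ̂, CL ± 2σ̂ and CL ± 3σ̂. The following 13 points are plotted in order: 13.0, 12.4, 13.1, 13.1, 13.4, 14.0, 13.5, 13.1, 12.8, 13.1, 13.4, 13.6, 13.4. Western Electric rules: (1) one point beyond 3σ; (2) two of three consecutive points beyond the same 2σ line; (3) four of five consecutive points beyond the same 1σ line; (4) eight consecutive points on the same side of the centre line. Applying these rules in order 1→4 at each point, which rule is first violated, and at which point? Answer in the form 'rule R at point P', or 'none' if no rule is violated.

Zone of each point (C = within 1σ̂, B = 1σ̂–2σ̂, A = 2σ̂–3σ̂, * = beyond 3σ̂; sign = side of CL): 1:-C, 2:-B, 3:-C, 4:-C, 5:+C, 6:+B, 7:+C, 8:-C, 9:-C, 10:-C, 11:+C, 12:+C, 13:+C
No rule fires across all 13 points.

none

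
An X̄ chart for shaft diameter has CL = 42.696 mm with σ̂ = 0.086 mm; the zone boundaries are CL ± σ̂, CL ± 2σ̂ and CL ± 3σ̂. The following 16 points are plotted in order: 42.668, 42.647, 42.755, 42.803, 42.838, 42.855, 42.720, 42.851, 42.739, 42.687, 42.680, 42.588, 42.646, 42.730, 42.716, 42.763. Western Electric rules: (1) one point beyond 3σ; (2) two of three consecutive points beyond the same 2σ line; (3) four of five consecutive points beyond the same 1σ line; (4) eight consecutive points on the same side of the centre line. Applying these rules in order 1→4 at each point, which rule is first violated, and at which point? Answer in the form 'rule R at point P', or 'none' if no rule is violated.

Zone of each point (C = within 1σ̂, B = 1σ̂–2σ̂, A = 2σ̂–3σ̂, * = beyond 3σ̂; sign = side of CL): 1:-C, 2:-C, 3:+C, 4:+B, 5:+B, 6:+B, 7:+C, 8:+B, 9:+C, 10:-C, 11:-C, 12:-B, 13:-C, 14:+C, 15:+C, 16:+C
Rule 3 (four of five consecutive points beyond the same 1σ limit) is satisfied at point 8.

rule 3 at point 8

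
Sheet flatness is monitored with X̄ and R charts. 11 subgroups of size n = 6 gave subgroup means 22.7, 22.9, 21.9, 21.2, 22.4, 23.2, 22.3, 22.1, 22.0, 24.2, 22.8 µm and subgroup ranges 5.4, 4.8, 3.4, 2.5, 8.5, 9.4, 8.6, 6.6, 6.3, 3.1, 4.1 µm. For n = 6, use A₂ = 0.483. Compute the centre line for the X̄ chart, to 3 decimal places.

X̄̄ = (22.7 + 22.9 + 21.9 + 21.2 + 22.4 + 23.2 + 22.3 + 22.1 + 22.0 + 24.2 + 22.8) / 11 = 247.7000 / 11 = 22.5182
CL = X̄̄ = 22.5182

22.518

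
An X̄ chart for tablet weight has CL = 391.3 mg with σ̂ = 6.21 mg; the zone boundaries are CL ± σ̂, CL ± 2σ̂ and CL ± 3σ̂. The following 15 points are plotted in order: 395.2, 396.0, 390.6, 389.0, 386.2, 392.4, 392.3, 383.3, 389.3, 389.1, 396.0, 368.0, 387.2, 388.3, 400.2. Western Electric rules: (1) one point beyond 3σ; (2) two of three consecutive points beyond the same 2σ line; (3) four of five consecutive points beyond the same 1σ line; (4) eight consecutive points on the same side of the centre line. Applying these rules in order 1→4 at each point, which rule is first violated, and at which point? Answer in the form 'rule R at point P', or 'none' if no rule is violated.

rule 1 at point 12

Zone of each point (C = within 1σ̂, B = 1σ̂–2σ̂, A = 2σ̂–3σ̂, * = beyond 3σ̂; sign = side of CL): 1:+C, 2:+C, 3:-C, 4:-C, 5:-C, 6:+C, 7:+C, 8:-B, 9:-C, 10:-C, 11:+C, 12:-*, 13:-C, 14:-C, 15:+B
Rule 1 (one point beyond the 3σ limits) is satisfied at point 12.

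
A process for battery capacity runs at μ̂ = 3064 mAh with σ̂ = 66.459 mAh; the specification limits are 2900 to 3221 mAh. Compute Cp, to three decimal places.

0.805

Cp = (USL − LSL) / (6σ̂) = (3221 − 2900) / (6 × 66.459) = 321.0000 / 398.7540 = 0.8050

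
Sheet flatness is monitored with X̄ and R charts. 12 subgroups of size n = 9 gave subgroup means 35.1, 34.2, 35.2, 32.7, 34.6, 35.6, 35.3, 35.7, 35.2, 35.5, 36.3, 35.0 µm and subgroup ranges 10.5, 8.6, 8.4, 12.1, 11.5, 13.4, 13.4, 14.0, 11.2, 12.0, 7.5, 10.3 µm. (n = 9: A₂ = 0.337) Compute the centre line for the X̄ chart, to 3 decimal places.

35.033

X̄̄ = (35.1 + 34.2 + 35.2 + 32.7 + 34.6 + 35.6 + 35.3 + 35.7 + 35.2 + 35.5 + 36.3 + 35.0) / 12 = 420.4000 / 12 = 35.0333
CL = X̄̄ = 35.0333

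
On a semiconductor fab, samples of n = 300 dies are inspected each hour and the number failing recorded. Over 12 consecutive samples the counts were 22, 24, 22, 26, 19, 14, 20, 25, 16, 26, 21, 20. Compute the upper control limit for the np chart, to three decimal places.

p̄ = Σdᵢ / (k·n) = 255 / (12 × 300) = 0.07083
UCL = np̄ + 3·√(np̄(1−p̄)) = 21.2500 + 3 × √(21.2500×0.92917) = 21.2500 + 3 × 4.4435 = 34.5805

34.581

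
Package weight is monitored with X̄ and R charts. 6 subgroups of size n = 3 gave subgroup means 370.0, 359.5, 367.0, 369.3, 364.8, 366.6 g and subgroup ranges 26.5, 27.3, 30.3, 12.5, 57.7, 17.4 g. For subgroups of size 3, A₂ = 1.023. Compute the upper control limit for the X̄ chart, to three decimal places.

395.475

X̄̄ = (370.0 + 359.5 + 367.0 + 369.3 + 364.8 + 366.6) / 6 = 2197.2000 / 6 = 366.2000
R̄ = (26.5 + 27.3 + 30.3 + 12.5 + 57.7 + 17.4) / 6 = 171.7000 / 6 = 28.6167
UCL = X̄̄ + A₂·R̄ = 366.2000 + 1.023 × 28.6167 = 395.4749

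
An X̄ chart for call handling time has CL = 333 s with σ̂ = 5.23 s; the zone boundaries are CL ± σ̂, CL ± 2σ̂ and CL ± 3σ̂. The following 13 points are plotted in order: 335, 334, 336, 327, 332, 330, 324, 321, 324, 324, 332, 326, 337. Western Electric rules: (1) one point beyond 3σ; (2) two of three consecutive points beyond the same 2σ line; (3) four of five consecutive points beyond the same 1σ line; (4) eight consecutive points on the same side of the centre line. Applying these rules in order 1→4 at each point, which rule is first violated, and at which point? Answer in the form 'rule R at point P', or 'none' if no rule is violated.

rule 3 at point 10

Zone of each point (C = within 1σ̂, B = 1σ̂–2σ̂, A = 2σ̂–3σ̂, * = beyond 3σ̂; sign = side of CL): 1:+C, 2:+C, 3:+C, 4:-B, 5:-C, 6:-C, 7:-B, 8:-A, 9:-B, 10:-B, 11:-C, 12:-B, 13:+C
Rule 3 (four of five consecutive points beyond the same 1σ limit) is satisfied at point 10.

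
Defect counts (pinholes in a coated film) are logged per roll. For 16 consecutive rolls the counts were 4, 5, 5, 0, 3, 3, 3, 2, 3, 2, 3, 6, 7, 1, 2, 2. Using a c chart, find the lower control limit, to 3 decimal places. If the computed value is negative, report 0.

0.000

c̄ = (4 + 5 + 5 + 0 + 3 + 3 + 3 + 2 + 3 + 2 + 3 + 6 + 7 + 1 + 2 + 2) / 16 = 51 / 16 = 3.1875
LCL = c̄ − 3√c̄ = 3.1875 − 3 × 1.7854 = -2.1686 → 0 (cannot be negative)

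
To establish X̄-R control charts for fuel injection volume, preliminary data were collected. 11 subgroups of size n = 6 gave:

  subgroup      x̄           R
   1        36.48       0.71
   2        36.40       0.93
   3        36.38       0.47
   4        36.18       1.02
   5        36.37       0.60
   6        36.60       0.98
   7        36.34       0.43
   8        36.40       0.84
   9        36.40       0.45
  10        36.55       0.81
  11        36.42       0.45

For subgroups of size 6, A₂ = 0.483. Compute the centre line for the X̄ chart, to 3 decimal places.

X̄̄ = (36.48 + 36.40 + 36.38 + 36.18 + 36.37 + 36.60 + 36.34 + 36.40 + 36.40 + 36.55 + 36.42) / 11 = 400.5200 / 11 = 36.4109
CL = X̄̄ = 36.4109

36.411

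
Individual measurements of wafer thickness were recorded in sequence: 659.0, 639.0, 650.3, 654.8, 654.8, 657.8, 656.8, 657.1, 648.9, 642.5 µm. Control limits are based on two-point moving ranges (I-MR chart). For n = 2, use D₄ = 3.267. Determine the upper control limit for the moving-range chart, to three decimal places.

Moving ranges: 20.0, 11.3, 4.5, 0.0, 3.0, 1.0, 0.3, 8.2, 6.4; M̄R̄ = 54.7000 / 9 = 6.0778
UCL_MR = D₄·M̄R̄ = 3.267 × 6.0778 = 19.8561

19.856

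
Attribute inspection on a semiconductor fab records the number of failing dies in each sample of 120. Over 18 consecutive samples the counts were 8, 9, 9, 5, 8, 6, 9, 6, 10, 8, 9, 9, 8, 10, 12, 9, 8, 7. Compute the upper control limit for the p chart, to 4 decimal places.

p̄ = Σdᵢ / (k·n) = 150 / (18 × 120) = 0.06944
UCL = p̄ + 3·√(p̄(1−p̄)/n) = 0.06944 + 3 × √(0.06944×0.93056/120) = 0.06944 + 3 × 0.02321 = 0.13906

0.1391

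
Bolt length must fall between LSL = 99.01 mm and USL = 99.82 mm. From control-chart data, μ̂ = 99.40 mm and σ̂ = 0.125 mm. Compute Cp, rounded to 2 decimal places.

1.08

Cp = (USL − LSL) / (6σ̂) = (99.82 − 99.01) / (6 × 0.125) = 0.8100 / 0.7500 = 1.0800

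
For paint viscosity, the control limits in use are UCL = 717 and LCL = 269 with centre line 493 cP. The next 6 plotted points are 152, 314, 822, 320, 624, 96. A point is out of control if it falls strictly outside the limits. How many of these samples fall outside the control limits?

3

Compare each point to [269, 717]: sample 1 = 152 < LCL; sample 3 = 822 > UCL; sample 6 = 96 < LCL.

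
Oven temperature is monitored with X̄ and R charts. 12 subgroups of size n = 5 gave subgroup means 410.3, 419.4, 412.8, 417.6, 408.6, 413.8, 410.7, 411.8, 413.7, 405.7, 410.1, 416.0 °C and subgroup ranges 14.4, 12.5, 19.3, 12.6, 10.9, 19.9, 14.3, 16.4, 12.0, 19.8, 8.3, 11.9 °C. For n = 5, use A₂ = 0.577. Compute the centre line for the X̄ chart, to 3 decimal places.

X̄̄ = (410.3 + 419.4 + 412.8 + 417.6 + 408.6 + 413.8 + 410.7 + 411.8 + 413.7 + 405.7 + 410.1 + 416.0) / 12 = 4950.5000 / 12 = 412.5417
CL = X̄̄ = 412.5417

412.542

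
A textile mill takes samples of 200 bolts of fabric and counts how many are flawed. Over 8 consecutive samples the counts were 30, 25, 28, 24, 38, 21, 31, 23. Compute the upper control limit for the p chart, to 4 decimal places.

0.2106

p̄ = Σdᵢ / (k·n) = 220 / (8 × 200) = 0.13750
UCL = p̄ + 3·√(p̄(1−p̄)/n) = 0.13750 + 3 × √(0.13750×0.86250/200) = 0.13750 + 3 × 0.02435 = 0.21055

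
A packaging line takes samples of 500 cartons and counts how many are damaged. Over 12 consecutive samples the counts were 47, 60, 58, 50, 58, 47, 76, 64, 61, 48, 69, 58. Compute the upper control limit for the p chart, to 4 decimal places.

0.1590

p̄ = Σdᵢ / (k·n) = 696 / (12 × 500) = 0.11600
UCL = p̄ + 3·√(p̄(1−p̄)/n) = 0.11600 + 3 × √(0.11600×0.88400/500) = 0.11600 + 3 × 0.01432 = 0.15896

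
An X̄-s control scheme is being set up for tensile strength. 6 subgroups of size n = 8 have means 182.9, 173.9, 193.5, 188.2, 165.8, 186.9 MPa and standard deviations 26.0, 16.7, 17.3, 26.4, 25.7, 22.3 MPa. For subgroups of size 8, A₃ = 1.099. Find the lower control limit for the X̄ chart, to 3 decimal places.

X̄̄ = (182.9 + 173.9 + 193.5 + 188.2 + 165.8 + 186.9) / 6 = 181.8667
s̄ = (26.0 + 16.7 + 17.3 + 26.4 + 25.7 + 22.3) / 6 = 22.4000
LCL = X̄̄ − A₃·s̄ = 181.8667 − 1.099 × 22.4000 = 157.2491

157.249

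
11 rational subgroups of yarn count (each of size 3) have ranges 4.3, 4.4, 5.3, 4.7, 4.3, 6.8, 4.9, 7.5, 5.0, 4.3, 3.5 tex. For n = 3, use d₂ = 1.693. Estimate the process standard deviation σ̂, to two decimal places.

R̄ = (4.3 + 4.4 + 5.3 + 4.7 + 4.3 + 6.8 + 4.9 + 7.5 + 5.0 + 4.3 + 3.5) / 11 = 5.0000
σ̂ = R̄ / d₂ = 5.0000 / 1.693 = 2.9533

2.95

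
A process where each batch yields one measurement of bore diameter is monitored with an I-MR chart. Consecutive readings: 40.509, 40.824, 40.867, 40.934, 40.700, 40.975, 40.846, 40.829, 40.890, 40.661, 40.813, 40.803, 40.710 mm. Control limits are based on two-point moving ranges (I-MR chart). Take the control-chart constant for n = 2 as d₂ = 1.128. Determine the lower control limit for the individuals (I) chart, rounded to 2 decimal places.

X̄ = (40.509 + 40.824 + 40.867 + 40.934 + 40.700 + 40.975 + 40.846 + 40.829 + 40.890 + 40.661 + 40.813 + 40.803 + 40.710) / 13 = 40.7970
Moving ranges: 0.315, 0.043, 0.067, 0.234, 0.275, 0.129, 0.017, 0.061, 0.229, 0.152, 0.010, 0.093; M̄R̄ = 1.6250 / 12 = 0.1354
LCL = X̄ − 3·M̄R̄/d₂ = 40.7970 − 3 × 0.1354 / 1.128 = 40.4368

40.44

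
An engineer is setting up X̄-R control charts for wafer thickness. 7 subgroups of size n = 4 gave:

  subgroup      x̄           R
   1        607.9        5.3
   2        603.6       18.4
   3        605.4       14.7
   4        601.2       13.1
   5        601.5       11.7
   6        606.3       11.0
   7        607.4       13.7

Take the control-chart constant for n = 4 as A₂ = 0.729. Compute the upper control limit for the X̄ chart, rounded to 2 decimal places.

X̄̄ = (607.9 + 603.6 + 605.4 + 601.2 + 601.5 + 606.3 + 607.4) / 7 = 4233.3000 / 7 = 604.7571
R̄ = (5.3 + 18.4 + 14.7 + 13.1 + 11.7 + 11.0 + 13.7) / 7 = 87.9000 / 7 = 12.5571
UCL = X̄̄ + A₂·R̄ = 604.7571 + 0.729 × 12.5571 = 613.9113

613.91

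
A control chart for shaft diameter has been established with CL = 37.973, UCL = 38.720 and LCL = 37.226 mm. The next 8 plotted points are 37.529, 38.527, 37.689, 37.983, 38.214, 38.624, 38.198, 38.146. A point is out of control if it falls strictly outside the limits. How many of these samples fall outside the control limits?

0

All 8 points lie within [37.226, 38.720].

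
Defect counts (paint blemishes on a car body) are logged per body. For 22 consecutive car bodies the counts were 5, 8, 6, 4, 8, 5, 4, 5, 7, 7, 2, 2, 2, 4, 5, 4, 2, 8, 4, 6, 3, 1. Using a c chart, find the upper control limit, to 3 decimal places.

c̄ = (5 + 8 + 6 + 4 + 8 + 5 + 4 + 5 + 7 + 7 + 2 + 2 + 2 + 4 + 5 + 4 + 2 + 8 + 4 + 6 + 3 + 1) / 22 = 102 / 22 = 4.6364
UCL = c̄ + 3√c̄ = 4.6364 + 3 × √4.6364 = 4.6364 + 3 × 2.1532 = 11.0960

11.096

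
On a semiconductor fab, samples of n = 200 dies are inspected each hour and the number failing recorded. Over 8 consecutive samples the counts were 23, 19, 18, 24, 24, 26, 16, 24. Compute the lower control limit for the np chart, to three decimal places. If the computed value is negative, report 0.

p̄ = Σdᵢ / (k·n) = 174 / (8 × 200) = 0.10875
LCL = np̄ − 3·√(np̄(1−p̄)) = 21.7500 − 3 × 4.4028 = 8.5416

8.542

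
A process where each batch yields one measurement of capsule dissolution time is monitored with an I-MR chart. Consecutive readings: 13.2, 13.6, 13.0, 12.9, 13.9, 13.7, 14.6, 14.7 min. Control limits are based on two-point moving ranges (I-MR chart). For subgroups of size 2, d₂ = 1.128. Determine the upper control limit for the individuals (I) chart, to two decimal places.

14.95

X̄ = (13.2 + 13.6 + 13.0 + 12.9 + 13.9 + 13.7 + 14.6 + 14.7) / 8 = 13.7000
Moving ranges: 0.4, 0.6, 0.1, 1.0, 0.2, 0.9, 0.1; M̄R̄ = 3.3000 / 7 = 0.4714
UCL = X̄ + 3·M̄R̄/d₂ = 13.7000 + 3 × 0.4714 / 1.128 = 14.9538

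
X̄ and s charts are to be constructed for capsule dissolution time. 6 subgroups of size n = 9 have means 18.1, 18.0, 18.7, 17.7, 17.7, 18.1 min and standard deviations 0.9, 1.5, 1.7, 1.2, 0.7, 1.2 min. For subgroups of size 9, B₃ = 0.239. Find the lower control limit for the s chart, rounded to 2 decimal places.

0.29

s̄ = (0.9 + 1.5 + 1.7 + 1.2 + 0.7 + 1.2) / 6 = 1.2000
LCL_s = B₃·s̄ = 0.239 × 1.2000 = 0.2868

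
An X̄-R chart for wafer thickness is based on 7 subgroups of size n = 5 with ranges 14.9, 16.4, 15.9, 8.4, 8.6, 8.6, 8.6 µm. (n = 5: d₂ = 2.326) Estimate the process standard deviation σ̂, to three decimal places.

4.999

R̄ = (14.9 + 16.4 + 15.9 + 8.4 + 8.6 + 8.6 + 8.6) / 7 = 11.6286
σ̂ = R̄ / d₂ = 11.6286 / 2.326 = 4.9994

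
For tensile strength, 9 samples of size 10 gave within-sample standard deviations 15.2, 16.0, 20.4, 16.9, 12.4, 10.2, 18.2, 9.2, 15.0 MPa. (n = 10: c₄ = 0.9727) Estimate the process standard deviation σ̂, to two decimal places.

s̄ = (15.2 + 16.0 + 20.4 + 16.9 + 12.4 + 10.2 + 18.2 + 9.2 + 15.0) / 9 = 14.8333
σ̂ = s̄ / c₄ = 14.8333 / 0.9727 = 15.2496

15.25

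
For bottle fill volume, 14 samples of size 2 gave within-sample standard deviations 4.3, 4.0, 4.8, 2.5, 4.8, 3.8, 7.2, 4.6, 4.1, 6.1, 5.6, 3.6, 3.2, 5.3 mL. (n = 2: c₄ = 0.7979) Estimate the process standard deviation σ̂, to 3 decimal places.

s̄ = (4.3 + 4.0 + 4.8 + 2.5 + 4.8 + 3.8 + 7.2 + 4.6 + 4.1 + 6.1 + 5.6 + 3.6 + 3.2 + 5.3) / 14 = 4.5643
σ̂ = s̄ / c₄ = 4.5643 / 0.7979 = 5.7204

5.720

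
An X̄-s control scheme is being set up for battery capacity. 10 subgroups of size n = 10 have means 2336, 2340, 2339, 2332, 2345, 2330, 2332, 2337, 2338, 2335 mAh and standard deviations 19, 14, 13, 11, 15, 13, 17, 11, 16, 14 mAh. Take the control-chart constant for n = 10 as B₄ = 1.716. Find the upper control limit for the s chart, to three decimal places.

s̄ = (19 + 14 + 13 + 11 + 15 + 13 + 17 + 11 + 16 + 14) / 10 = 14.3000
UCL_s = B₄·s̄ = 1.716 × 14.3000 = 24.5388

24.539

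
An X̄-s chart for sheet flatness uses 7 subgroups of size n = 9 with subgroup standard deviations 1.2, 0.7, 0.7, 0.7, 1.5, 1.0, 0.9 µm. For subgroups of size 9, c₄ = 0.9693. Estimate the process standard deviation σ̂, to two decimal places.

0.99

s̄ = (1.2 + 0.7 + 0.7 + 0.7 + 1.5 + 1.0 + 0.9) / 7 = 0.9571
σ̂ = s̄ / c₄ = 0.9571 / 0.9693 = 0.9875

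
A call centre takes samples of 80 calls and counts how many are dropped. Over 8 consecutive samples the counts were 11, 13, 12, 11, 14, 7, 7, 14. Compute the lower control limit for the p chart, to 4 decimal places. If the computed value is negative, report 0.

p̄ = Σdᵢ / (k·n) = 89 / (8 × 80) = 0.13906
LCL = p̄ − 3·√(p̄(1−p̄)/n) = 0.13906 − 3 × 0.03869 = 0.02301

0.0230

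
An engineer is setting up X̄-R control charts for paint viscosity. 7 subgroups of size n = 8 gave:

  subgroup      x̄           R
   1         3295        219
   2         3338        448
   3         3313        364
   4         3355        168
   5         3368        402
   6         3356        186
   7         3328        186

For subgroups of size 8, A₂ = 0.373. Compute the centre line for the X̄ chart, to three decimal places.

3336.143

X̄̄ = (3295 + 3338 + 3313 + 3355 + 3368 + 3356 + 3328) / 7 = 23353.0000 / 7 = 3336.1429
CL = X̄̄ = 3336.1429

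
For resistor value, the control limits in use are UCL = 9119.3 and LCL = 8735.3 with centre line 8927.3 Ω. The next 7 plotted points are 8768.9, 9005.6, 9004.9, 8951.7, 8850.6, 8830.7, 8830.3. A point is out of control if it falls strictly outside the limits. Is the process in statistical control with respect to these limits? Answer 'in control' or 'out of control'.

in control

All 7 points lie within [8735.3, 9119.3].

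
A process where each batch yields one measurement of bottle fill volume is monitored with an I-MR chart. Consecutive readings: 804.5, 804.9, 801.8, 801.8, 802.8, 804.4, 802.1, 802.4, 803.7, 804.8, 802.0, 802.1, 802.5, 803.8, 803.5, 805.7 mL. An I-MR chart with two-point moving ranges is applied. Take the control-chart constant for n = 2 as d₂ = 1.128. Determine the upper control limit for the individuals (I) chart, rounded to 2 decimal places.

806.53

X̄ = (804.5 + 804.9 + 801.8 + 801.8 + 802.8 + 804.4 + 802.1 + 802.4 + 803.7 + 804.8 + 802.0 + 802.1 + 802.5 + 803.8 + 803.5 + 805.7) / 16 = 803.3000
Moving ranges: 0.4, 3.1, 0.0, 1.0, 1.6, 2.3, 0.3, 1.3, 1.1, 2.8, 0.1, 0.4, 1.3, 0.3, 2.2; M̄R̄ = 18.2000 / 15 = 1.2133
UCL = X̄ + 3·M̄R̄/d₂ = 803.3000 + 3 × 1.2133 / 1.128 = 806.5270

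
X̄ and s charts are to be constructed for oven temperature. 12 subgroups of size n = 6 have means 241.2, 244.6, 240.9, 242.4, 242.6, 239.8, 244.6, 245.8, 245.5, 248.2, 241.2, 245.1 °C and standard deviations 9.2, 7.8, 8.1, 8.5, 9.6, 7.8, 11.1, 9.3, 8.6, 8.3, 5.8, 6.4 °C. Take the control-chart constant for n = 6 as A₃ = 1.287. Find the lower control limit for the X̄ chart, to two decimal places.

X̄̄ = (241.2 + 244.6 + 240.9 + 242.4 + 242.6 + 239.8 + 244.6 + 245.8 + 245.5 + 248.2 + 241.2 + 245.1) / 12 = 243.4917
s̄ = (9.2 + 7.8 + 8.1 + 8.5 + 9.6 + 7.8 + 11.1 + 9.3 + 8.6 + 8.3 + 5.8 + 6.4) / 12 = 8.3750
LCL = X̄̄ − A₃·s̄ = 243.4917 − 1.287 × 8.3750 = 232.7130

232.71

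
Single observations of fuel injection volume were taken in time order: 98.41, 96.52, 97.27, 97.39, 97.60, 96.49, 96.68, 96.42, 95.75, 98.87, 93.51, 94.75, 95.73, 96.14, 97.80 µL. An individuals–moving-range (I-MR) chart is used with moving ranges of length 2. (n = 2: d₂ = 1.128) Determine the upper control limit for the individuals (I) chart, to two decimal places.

X̄ = (98.41 + 96.52 + 97.27 + 97.39 + 97.60 + 96.49 + 96.68 + 96.42 + 95.75 + 98.87 + 93.51 + 94.75 + 95.73 + 96.14 + 97.80) / 15 = 96.6220
Moving ranges: 1.89, 0.75, 0.12, 0.21, 1.11, 0.19, 0.26, 0.67, 3.12, 5.36, 1.24, 0.98, 0.41, 1.66; M̄R̄ = 17.9700 / 14 = 1.2836
UCL = X̄ + 3·M̄R̄/d₂ = 96.6220 + 3 × 1.2836 / 1.128 = 100.0358

100.04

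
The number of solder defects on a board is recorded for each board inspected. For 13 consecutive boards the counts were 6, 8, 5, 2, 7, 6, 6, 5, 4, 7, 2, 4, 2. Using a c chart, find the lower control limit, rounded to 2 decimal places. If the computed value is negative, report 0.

0.00

c̄ = (6 + 8 + 5 + 2 + 7 + 6 + 6 + 5 + 4 + 7 + 2 + 4 + 2) / 13 = 64 / 13 = 4.9231
LCL = c̄ − 3√c̄ = 4.9231 − 3 × 2.2188 = -1.7333 → 0 (cannot be negative)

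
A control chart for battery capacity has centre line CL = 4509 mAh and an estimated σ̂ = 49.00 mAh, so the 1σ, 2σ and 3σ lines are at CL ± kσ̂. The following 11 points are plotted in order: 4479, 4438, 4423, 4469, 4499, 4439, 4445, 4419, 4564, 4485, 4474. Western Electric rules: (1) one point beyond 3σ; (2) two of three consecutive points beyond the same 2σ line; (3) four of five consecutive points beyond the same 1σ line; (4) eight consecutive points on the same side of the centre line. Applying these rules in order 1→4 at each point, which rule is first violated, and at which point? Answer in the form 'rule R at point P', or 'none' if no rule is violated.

Zone of each point (C = within 1σ̂, B = 1σ̂–2σ̂, A = 2σ̂–3σ̂, * = beyond 3σ̂; sign = side of CL): 1:-C, 2:-B, 3:-B, 4:-C, 5:-C, 6:-B, 7:-B, 8:-B, 9:+B, 10:-C, 11:-C
Rule 4 (eight consecutive points on the same side of the centre line) is satisfied at point 8.

rule 4 at point 8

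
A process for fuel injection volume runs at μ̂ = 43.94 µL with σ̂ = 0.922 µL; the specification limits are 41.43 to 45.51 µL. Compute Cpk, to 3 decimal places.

Cpu = (USL − μ̂) / (3σ̂) = (45.51 − 43.94) / (3 × 0.922) = 0.5676; Cpl = (μ̂ − LSL) / (3σ̂) = (43.94 − 41.43) / (3 × 0.922) = 0.9074; Cpk = min(Cpu, Cpl) = 0.5676

0.568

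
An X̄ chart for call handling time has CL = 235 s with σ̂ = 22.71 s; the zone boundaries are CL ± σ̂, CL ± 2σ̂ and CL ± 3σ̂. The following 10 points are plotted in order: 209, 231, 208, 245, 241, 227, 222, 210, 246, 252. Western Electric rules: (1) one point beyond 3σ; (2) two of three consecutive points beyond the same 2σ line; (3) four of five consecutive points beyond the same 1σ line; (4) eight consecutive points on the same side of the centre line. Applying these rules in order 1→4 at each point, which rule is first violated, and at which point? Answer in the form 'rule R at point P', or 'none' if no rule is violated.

none

Zone of each point (C = within 1σ̂, B = 1σ̂–2σ̂, A = 2σ̂–3σ̂, * = beyond 3σ̂; sign = side of CL): 1:-B, 2:-C, 3:-B, 4:+C, 5:+C, 6:-C, 7:-C, 8:-B, 9:+C, 10:+C
No rule fires across all 10 points.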